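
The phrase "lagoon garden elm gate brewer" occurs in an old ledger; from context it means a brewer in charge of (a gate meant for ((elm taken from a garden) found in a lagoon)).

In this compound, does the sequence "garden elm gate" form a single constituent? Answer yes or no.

The top-level split is [lagoon garden elm gate] [brewer]; the full structure is [[[lagoon [garden elm]] gate] brewer].
"garden elm gate" straddles a constituent boundary, so it is not a single unit.

no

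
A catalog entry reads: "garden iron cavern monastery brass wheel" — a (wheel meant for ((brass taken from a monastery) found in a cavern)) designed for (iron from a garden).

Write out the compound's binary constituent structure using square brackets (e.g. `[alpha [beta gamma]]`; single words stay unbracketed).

[[garden iron] [[cavern [monastery brass]] wheel]]

At the top level: head "wheel" (specifically "cavern monastery brass wheel"); modifier "garden iron".
Within "garden iron", the head is "iron" and the modifier is "garden".
Within "cavern monastery brass wheel", the head is "wheel" and the modifier is "cavern monastery brass".
Within "cavern monastery brass", the head is "brass" (specifically "monastery brass") and the modifier is "cavern".
Within "monastery brass", the head is "brass" and the modifier is "monastery".
Assembled: [[garden iron] [[cavern [monastery brass]] wheel]].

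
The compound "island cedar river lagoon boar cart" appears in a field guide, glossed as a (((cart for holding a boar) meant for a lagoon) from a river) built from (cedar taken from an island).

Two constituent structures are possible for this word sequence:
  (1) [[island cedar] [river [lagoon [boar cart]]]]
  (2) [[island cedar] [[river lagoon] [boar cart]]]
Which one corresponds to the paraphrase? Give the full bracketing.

[[island cedar] [river [lagoon [boar cart]]]]

The paraphrase's head is the "cart" part ("river lagoon boar cart"); its modifier is "island cedar".
That top-level split, carried through the inner groups, gives [[island cedar] [river [lagoon [boar cart]]]].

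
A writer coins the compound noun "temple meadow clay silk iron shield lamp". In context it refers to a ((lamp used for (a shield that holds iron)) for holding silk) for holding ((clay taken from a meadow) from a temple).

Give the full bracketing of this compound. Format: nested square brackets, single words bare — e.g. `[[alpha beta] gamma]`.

[[temple [meadow clay]] [silk [[iron shield] lamp]]]

Whole compound: head "lamp" (specifically "silk iron shield lamp"), modifier "temple meadow clay".
Within "temple meadow clay", the head is "clay" (specifically "meadow clay") and the modifier is "temple".
Within "meadow clay", the head is "clay" and the modifier is "meadow".
Within "silk iron shield lamp", the head is "lamp" (specifically "iron shield lamp") and the modifier is "silk".
Within "iron shield lamp", the head is "lamp" and the modifier is "iron shield".
Within "iron shield", the head is "shield" and the modifier is "iron".
Putting it together: [[temple [meadow clay]] [silk [[iron shield] lamp]]].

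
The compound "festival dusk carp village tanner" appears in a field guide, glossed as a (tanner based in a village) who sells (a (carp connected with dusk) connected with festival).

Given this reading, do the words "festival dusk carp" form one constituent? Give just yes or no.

yes

The paraphrase groups the words so that "festival dusk carp" is one unit: it corresponds to a single parenthesized sub-phrase.
The full structure is [[festival [dusk carp]] [village tanner]], in which [festival dusk carp] is a constituent.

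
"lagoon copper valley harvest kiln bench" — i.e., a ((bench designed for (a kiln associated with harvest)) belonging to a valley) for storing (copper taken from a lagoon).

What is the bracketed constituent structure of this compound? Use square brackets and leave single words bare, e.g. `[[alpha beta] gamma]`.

[[lagoon copper] [valley [[harvest kiln] bench]]]

At the top level: head "bench" (specifically "valley harvest kiln bench"); modifier "lagoon copper".
Inside "lagoon copper": head "copper", modifier "lagoon".
Inside "valley harvest kiln bench": head "bench" (specifically "harvest kiln bench"), modifier "valley".
Inside "harvest kiln bench": head "bench", modifier "harvest kiln".
Inside "harvest kiln": head "kiln", modifier "harvest".
Putting it together: [[lagoon copper] [valley [[harvest kiln] bench]]].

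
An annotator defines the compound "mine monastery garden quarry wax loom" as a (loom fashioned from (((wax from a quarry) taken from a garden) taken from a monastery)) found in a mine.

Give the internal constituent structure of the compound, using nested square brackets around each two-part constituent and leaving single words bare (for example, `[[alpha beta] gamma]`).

[mine [[monastery [garden [quarry wax]]] loom]]

The outermost head in the paraphrase is "loom" (specifically "monastery garden quarry wax loom"), modified by "mine".
Inside "monastery garden quarry wax loom": head "loom", modifier "monastery garden quarry wax".
Inside "monastery garden quarry wax": head "wax" (specifically "garden quarry wax"), modifier "monastery".
Inside "garden quarry wax": head "wax" (specifically "quarry wax"), modifier "garden".
Inside "quarry wax": head "wax", modifier "quarry".
So the structure is [mine [[monastery [garden [quarry wax]]] loom]].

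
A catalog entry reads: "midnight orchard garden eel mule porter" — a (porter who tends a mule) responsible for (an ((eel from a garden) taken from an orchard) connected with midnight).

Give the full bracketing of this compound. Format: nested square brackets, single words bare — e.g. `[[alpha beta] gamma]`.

[[midnight [orchard [garden eel]]] [mule porter]]

The outermost head in the paraphrase is "porter" (specifically "mule porter"), modified by "midnight orchard garden eel".
"midnight orchard garden eel" → head "eel" (specifically "orchard garden eel"), modifier "midnight".
"orchard garden eel" → head "eel" (specifically "garden eel"), modifier "orchard".
"garden eel" → head "eel", modifier "garden".
"mule porter" → head "porter", modifier "mule".
So the structure is [[midnight [orchard [garden eel]]] [mule porter]].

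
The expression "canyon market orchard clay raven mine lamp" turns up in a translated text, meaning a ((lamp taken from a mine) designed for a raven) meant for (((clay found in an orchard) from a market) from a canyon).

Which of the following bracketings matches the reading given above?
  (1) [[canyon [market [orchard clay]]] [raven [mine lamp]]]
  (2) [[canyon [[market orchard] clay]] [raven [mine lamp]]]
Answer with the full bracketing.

The paraphrase's head is the "lamp" part ("raven mine lamp"); its modifier is "canyon market orchard clay".
That top-level split, carried through the inner groups, gives [[canyon [market [orchard clay]]] [raven [mine lamp]]].

[[canyon [market [orchard clay]]] [raven [mine lamp]]]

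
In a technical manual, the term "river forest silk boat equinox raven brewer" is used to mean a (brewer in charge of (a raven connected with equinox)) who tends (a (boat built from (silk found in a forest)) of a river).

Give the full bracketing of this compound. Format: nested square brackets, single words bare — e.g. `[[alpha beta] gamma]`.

At the top level: head "brewer" (specifically "equinox raven brewer"); modifier "river forest silk boat".
Inside "river forest silk boat": head "boat" (specifically "forest silk boat"), modifier "river".
Inside "forest silk boat": head "boat", modifier "forest silk".
Inside "forest silk": head "silk", modifier "forest".
Inside "equinox raven brewer": head "brewer", modifier "equinox raven".
Inside "equinox raven": head "raven", modifier "equinox".
Putting it together: [[river [[forest silk] boat]] [[equinox raven] brewer]].

[[river [[forest silk] boat]] [[equinox raven] brewer]]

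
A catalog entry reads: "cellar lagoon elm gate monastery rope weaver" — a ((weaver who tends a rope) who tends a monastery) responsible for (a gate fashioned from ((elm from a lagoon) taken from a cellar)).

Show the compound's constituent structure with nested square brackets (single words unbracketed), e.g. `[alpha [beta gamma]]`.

[[[cellar [lagoon elm]] gate] [monastery [rope weaver]]]

Whole compound: head "weaver" (specifically "monastery rope weaver"), modifier "cellar lagoon elm gate".
"cellar lagoon elm gate" → head "gate", modifier "cellar lagoon elm".
"cellar lagoon elm" → head "elm" (specifically "lagoon elm"), modifier "cellar".
"lagoon elm" → head "elm", modifier "lagoon".
"monastery rope weaver" → head "weaver" (specifically "rope weaver"), modifier "monastery".
"rope weaver" → head "weaver", modifier "rope".
Putting it together: [[[cellar [lagoon elm]] gate] [monastery [rope weaver]]].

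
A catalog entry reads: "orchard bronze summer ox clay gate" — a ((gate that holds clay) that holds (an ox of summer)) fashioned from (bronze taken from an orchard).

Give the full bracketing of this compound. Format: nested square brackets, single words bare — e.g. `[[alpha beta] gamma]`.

At the top level: head "gate" (specifically "summer ox clay gate"); modifier "orchard bronze".
"orchard bronze" → head "bronze", modifier "orchard".
"summer ox clay gate" → head "gate" (specifically "clay gate"), modifier "summer ox".
"summer ox" → head "ox", modifier "summer".
"clay gate" → head "gate", modifier "clay".
So the structure is [[orchard bronze] [[summer ox] [clay gate]]].

[[orchard bronze] [[summer ox] [clay gate]]]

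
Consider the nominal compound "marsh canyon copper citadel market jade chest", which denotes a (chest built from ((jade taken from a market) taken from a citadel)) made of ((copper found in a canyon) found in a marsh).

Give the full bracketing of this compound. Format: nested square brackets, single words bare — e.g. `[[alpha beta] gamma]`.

Overall it is a kind of chest (specifically "citadel market jade chest"); the modifier is "marsh canyon copper".
Inside "marsh canyon copper": head "copper" (specifically "canyon copper"), modifier "marsh".
Inside "canyon copper": head "copper", modifier "canyon".
Inside "citadel market jade chest": head "chest", modifier "citadel market jade".
Inside "citadel market jade": head "jade" (specifically "market jade"), modifier "citadel".
Inside "market jade": head "jade", modifier "market".
So the structure is [[marsh [canyon copper]] [[citadel [market jade]] chest]].

[[marsh [canyon copper]] [[citadel [market jade]] chest]]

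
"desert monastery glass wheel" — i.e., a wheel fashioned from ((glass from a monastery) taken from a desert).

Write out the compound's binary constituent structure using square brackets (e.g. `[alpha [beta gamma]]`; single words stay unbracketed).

At the top level: head "wheel"; modifier "desert monastery glass".
Inside "desert monastery glass": head "glass" (specifically "monastery glass"), modifier "desert".
Inside "monastery glass": head "glass", modifier "monastery".
Assembled: [[desert [monastery glass]] wheel].

[[desert [monastery glass]] wheel]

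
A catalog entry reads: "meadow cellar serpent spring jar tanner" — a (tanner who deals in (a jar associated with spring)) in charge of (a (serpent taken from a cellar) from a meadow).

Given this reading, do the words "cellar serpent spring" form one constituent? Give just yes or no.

no

The top-level split is [meadow cellar serpent] [spring jar tanner]; the full structure is [[meadow [cellar serpent]] [[spring jar] tanner]].
"cellar serpent spring" straddles a constituent boundary, so it is not a single unit.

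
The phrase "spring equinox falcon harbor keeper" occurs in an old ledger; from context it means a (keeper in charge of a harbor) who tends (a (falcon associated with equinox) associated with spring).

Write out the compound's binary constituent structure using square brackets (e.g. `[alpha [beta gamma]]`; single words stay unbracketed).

[[spring [equinox falcon]] [harbor keeper]]

Overall it is a kind of keeper (specifically "harbor keeper"); the modifier is "spring equinox falcon".
Within "spring equinox falcon", the head is "falcon" (specifically "equinox falcon") and the modifier is "spring".
Within "equinox falcon", the head is "falcon" and the modifier is "equinox".
Within "harbor keeper", the head is "keeper" and the modifier is "harbor".
Putting it together: [[spring [equinox falcon]] [harbor keeper]].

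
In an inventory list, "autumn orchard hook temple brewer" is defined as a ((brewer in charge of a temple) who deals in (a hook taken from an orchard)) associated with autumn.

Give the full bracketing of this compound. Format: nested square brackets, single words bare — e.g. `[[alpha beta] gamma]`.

[autumn [[orchard hook] [temple brewer]]]

Overall it is a kind of brewer (specifically "orchard hook temple brewer"); the modifier is "autumn".
Within "orchard hook temple brewer", the head is "brewer" (specifically "temple brewer") and the modifier is "orchard hook".
Within "orchard hook", the head is "hook" and the modifier is "orchard".
Within "temple brewer", the head is "brewer" and the modifier is "temple".
Putting it together: [autumn [[orchard hook] [temple brewer]]].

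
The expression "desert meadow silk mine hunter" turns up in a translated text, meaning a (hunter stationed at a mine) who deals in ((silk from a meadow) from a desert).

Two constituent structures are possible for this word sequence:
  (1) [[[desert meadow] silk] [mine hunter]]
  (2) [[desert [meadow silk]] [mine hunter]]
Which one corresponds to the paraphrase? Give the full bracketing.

The paraphrase's head is the "hunter" part ("mine hunter"); its modifier is "desert meadow silk".
That top-level split, carried through the inner groups, gives [[desert [meadow silk]] [mine hunter]].

[[desert [meadow silk]] [mine hunter]]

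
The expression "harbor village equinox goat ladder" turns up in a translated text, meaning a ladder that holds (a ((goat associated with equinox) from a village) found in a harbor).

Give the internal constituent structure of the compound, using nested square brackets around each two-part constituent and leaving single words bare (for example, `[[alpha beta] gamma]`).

At the top level: head "ladder"; modifier "harbor village equinox goat".
Within "harbor village equinox goat", the head is "goat" (specifically "village equinox goat") and the modifier is "harbor".
Within "village equinox goat", the head is "goat" (specifically "equinox goat") and the modifier is "village".
Within "equinox goat", the head is "goat" and the modifier is "equinox".
Putting it together: [[harbor [village [equinox goat]]] ladder].

[[harbor [village [equinox goat]]] ladder]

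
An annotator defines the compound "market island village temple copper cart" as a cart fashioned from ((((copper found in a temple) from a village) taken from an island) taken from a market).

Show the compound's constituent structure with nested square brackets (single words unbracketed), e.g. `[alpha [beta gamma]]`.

At the top level: head "cart"; modifier "market island village temple copper".
"market island village temple copper" → head "copper" (specifically "island village temple copper"), modifier "market".
"island village temple copper" → head "copper" (specifically "village temple copper"), modifier "island".
"village temple copper" → head "copper" (specifically "temple copper"), modifier "village".
"temple copper" → head "copper", modifier "temple".
Assembled: [[market [island [village [temple copper]]]] cart].

[[market [island [village [temple copper]]]] cart]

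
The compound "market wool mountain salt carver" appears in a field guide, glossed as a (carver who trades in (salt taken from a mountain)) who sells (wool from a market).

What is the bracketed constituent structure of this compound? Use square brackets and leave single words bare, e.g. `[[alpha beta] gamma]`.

[[market wool] [[mountain salt] carver]]

At the top level: head "carver" (specifically "mountain salt carver"); modifier "market wool".
Inside "market wool": head "wool", modifier "market".
Inside "mountain salt carver": head "carver", modifier "mountain salt".
Inside "mountain salt": head "salt", modifier "mountain".
So the structure is [[market wool] [[mountain salt] carver]].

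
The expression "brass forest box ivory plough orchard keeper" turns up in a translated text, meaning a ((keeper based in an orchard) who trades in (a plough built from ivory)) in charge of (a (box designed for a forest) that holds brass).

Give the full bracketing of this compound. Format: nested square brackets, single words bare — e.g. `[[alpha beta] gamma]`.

The outermost head in the paraphrase is "keeper" (specifically "ivory plough orchard keeper"), modified by "brass forest box".
Inside "brass forest box": head "box" (specifically "forest box"), modifier "brass".
Inside "forest box": head "box", modifier "forest".
Inside "ivory plough orchard keeper": head "keeper" (specifically "orchard keeper"), modifier "ivory plough".
Inside "ivory plough": head "plough", modifier "ivory".
Inside "orchard keeper": head "keeper", modifier "orchard".
Putting it together: [[brass [forest box]] [[ivory plough] [orchard keeper]]].

[[brass [forest box]] [[ivory plough] [orchard keeper]]]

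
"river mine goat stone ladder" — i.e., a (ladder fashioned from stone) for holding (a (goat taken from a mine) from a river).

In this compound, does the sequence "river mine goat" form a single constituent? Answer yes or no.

The paraphrase groups the words so that "river mine goat" is one unit: it corresponds to a single parenthesized sub-phrase.
The full structure is [[river [mine goat]] [stone ladder]], in which [river mine goat] is a constituent.

yes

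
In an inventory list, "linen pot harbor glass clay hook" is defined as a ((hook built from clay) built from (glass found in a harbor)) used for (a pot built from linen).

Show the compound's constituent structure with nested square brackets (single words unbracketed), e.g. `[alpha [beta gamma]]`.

Overall it is a kind of hook (specifically "harbor glass clay hook"); the modifier is "linen pot".
Within "linen pot", the head is "pot" and the modifier is "linen".
Within "harbor glass clay hook", the head is "hook" (specifically "clay hook") and the modifier is "harbor glass".
Within "harbor glass", the head is "glass" and the modifier is "harbor".
Within "clay hook", the head is "hook" and the modifier is "clay".
So the structure is [[linen pot] [[harbor glass] [clay hook]]].

[[linen pot] [[harbor glass] [clay hook]]]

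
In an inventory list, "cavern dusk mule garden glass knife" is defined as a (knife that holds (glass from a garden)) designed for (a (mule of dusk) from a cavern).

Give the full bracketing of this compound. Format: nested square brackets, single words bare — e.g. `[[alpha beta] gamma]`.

[[cavern [dusk mule]] [[garden glass] knife]]

Whole compound: head "knife" (specifically "garden glass knife"), modifier "cavern dusk mule".
"cavern dusk mule" → head "mule" (specifically "dusk mule"), modifier "cavern".
"dusk mule" → head "mule", modifier "dusk".
"garden glass knife" → head "knife", modifier "garden glass".
"garden glass" → head "glass", modifier "garden".
Putting it together: [[cavern [dusk mule]] [[garden glass] knife]].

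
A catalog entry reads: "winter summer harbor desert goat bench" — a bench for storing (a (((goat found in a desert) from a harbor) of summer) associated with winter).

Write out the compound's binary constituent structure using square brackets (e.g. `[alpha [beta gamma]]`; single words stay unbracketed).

[[winter [summer [harbor [desert goat]]]] bench]

Overall it is a kind of bench; the modifier is "winter summer harbor desert goat".
"winter summer harbor desert goat" → head "goat" (specifically "summer harbor desert goat"), modifier "winter".
"summer harbor desert goat" → head "goat" (specifically "harbor desert goat"), modifier "summer".
"harbor desert goat" → head "goat" (specifically "desert goat"), modifier "harbor".
"desert goat" → head "goat", modifier "desert".
Assembled: [[winter [summer [harbor [desert goat]]]] bench].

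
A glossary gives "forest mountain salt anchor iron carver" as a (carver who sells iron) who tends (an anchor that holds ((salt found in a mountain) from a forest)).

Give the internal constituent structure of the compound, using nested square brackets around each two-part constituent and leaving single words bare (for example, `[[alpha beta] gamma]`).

The outermost head in the paraphrase is "carver" (specifically "iron carver"), modified by "forest mountain salt anchor".
"forest mountain salt anchor" → head "anchor", modifier "forest mountain salt".
"forest mountain salt" → head "salt" (specifically "mountain salt"), modifier "forest".
"mountain salt" → head "salt", modifier "mountain".
"iron carver" → head "carver", modifier "iron".
So the structure is [[[forest [mountain salt]] anchor] [iron carver]].

[[[forest [mountain salt]] anchor] [iron carver]]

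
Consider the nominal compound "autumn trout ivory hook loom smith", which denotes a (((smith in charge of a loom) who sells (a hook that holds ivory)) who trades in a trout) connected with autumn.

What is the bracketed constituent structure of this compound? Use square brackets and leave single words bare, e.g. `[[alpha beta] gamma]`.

[autumn [trout [[ivory hook] [loom smith]]]]

The outermost head in the paraphrase is "smith" (specifically "trout ivory hook loom smith"), modified by "autumn".
Inside "trout ivory hook loom smith": head "smith" (specifically "ivory hook loom smith"), modifier "trout".
Inside "ivory hook loom smith": head "smith" (specifically "loom smith"), modifier "ivory hook".
Inside "ivory hook": head "hook", modifier "ivory".
Inside "loom smith": head "smith", modifier "loom".
Assembled: [autumn [trout [[ivory hook] [loom smith]]]].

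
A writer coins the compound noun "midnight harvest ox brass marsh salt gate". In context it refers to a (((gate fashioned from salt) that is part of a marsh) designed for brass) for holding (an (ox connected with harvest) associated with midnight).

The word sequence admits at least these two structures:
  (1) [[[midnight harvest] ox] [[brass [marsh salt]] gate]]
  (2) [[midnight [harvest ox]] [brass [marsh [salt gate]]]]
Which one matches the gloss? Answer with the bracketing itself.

The paraphrase's head is the "gate" part ("brass marsh salt gate"); its modifier is "midnight harvest ox".
That top-level split, carried through the inner groups, gives [[midnight [harvest ox]] [brass [marsh [salt gate]]]].

[[midnight [harvest ox]] [brass [marsh [salt gate]]]]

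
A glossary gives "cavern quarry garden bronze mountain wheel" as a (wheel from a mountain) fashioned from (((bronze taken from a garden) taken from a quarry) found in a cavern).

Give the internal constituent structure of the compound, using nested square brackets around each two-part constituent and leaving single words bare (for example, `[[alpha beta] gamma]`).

[[cavern [quarry [garden bronze]]] [mountain wheel]]

Overall it is a kind of wheel (specifically "mountain wheel"); the modifier is "cavern quarry garden bronze".
"cavern quarry garden bronze" → head "bronze" (specifically "quarry garden bronze"), modifier "cavern".
"quarry garden bronze" → head "bronze" (specifically "garden bronze"), modifier "quarry".
"garden bronze" → head "bronze", modifier "garden".
"mountain wheel" → head "wheel", modifier "mountain".
Putting it together: [[cavern [quarry [garden bronze]]] [mountain wheel]].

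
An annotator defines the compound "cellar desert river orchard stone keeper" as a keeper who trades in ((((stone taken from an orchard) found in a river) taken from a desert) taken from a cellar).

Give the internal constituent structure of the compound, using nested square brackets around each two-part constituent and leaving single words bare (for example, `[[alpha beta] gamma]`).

[[cellar [desert [river [orchard stone]]]] keeper]

At the top level: head "keeper"; modifier "cellar desert river orchard stone".
Within "cellar desert river orchard stone", the head is "stone" (specifically "desert river orchard stone") and the modifier is "cellar".
Within "desert river orchard stone", the head is "stone" (specifically "river orchard stone") and the modifier is "desert".
Within "river orchard stone", the head is "stone" (specifically "orchard stone") and the modifier is "river".
Within "orchard stone", the head is "stone" and the modifier is "orchard".
Putting it together: [[cellar [desert [river [orchard stone]]]] keeper].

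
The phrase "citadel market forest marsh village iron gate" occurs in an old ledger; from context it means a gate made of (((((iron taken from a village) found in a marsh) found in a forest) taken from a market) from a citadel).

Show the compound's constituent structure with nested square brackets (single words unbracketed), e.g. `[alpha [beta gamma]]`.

At the top level: head "gate"; modifier "citadel market forest marsh village iron".
Within "citadel market forest marsh village iron", the head is "iron" (specifically "market forest marsh village iron") and the modifier is "citadel".
Within "market forest marsh village iron", the head is "iron" (specifically "forest marsh village iron") and the modifier is "market".
Within "forest marsh village iron", the head is "iron" (specifically "marsh village iron") and the modifier is "forest".
Within "marsh village iron", the head is "iron" (specifically "village iron") and the modifier is "marsh".
Within "village iron", the head is "iron" and the modifier is "village".
So the structure is [[citadel [market [forest [marsh [village iron]]]]] gate].

[[citadel [market [forest [marsh [village iron]]]]] gate]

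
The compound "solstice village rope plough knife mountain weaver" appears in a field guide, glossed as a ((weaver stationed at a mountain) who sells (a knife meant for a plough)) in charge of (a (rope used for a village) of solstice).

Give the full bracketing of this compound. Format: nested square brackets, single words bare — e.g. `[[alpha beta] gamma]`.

[[solstice [village rope]] [[plough knife] [mountain weaver]]]

Overall it is a kind of weaver (specifically "plough knife mountain weaver"); the modifier is "solstice village rope".
Inside "solstice village rope": head "rope" (specifically "village rope"), modifier "solstice".
Inside "village rope": head "rope", modifier "village".
Inside "plough knife mountain weaver": head "weaver" (specifically "mountain weaver"), modifier "plough knife".
Inside "plough knife": head "knife", modifier "plough".
Inside "mountain weaver": head "weaver", modifier "mountain".
Putting it together: [[solstice [village rope]] [[plough knife] [mountain weaver]]].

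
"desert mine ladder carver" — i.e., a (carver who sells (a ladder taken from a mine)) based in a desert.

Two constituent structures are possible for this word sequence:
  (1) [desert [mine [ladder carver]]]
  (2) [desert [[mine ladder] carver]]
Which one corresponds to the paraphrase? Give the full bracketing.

The paraphrase's head is the "carver" part ("mine ladder carver"); its modifier is "desert".
That top-level split, carried through the inner groups, gives [desert [[mine ladder] carver]].

[desert [[mine ladder] carver]]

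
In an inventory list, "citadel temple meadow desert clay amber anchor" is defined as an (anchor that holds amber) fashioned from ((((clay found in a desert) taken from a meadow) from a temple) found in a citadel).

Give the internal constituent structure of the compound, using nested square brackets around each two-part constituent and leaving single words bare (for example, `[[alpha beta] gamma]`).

Overall it is a kind of anchor (specifically "amber anchor"); the modifier is "citadel temple meadow desert clay".
Within "citadel temple meadow desert clay", the head is "clay" (specifically "temple meadow desert clay") and the modifier is "citadel".
Within "temple meadow desert clay", the head is "clay" (specifically "meadow desert clay") and the modifier is "temple".
Within "meadow desert clay", the head is "clay" (specifically "desert clay") and the modifier is "meadow".
Within "desert clay", the head is "clay" and the modifier is "desert".
Within "amber anchor", the head is "anchor" and the modifier is "amber".
So the structure is [[citadel [temple [meadow [desert clay]]]] [amber anchor]].

[[citadel [temple [meadow [desert clay]]]] [amber anchor]]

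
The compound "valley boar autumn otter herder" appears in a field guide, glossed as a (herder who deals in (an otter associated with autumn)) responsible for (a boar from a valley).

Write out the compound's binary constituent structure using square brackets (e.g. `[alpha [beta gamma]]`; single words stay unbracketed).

[[valley boar] [[autumn otter] herder]]

The outermost head in the paraphrase is "herder" (specifically "autumn otter herder"), modified by "valley boar".
Within "valley boar", the head is "boar" and the modifier is "valley".
Within "autumn otter herder", the head is "herder" and the modifier is "autumn otter".
Within "autumn otter", the head is "otter" and the modifier is "autumn".
So the structure is [[valley boar] [[autumn otter] herder]].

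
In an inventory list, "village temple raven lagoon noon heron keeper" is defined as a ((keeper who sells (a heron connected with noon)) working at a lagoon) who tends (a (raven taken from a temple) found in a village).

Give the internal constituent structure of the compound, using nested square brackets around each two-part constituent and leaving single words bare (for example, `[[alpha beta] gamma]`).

Whole compound: head "keeper" (specifically "lagoon noon heron keeper"), modifier "village temple raven".
Inside "village temple raven": head "raven" (specifically "temple raven"), modifier "village".
Inside "temple raven": head "raven", modifier "temple".
Inside "lagoon noon heron keeper": head "keeper" (specifically "noon heron keeper"), modifier "lagoon".
Inside "noon heron keeper": head "keeper", modifier "noon heron".
Inside "noon heron": head "heron", modifier "noon".
Assembled: [[village [temple raven]] [lagoon [[noon heron] keeper]]].

[[village [temple raven]] [lagoon [[noon heron] keeper]]]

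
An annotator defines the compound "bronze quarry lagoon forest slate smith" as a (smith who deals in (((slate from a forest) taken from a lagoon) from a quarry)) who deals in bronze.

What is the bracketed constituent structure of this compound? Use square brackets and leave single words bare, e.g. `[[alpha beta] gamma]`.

[bronze [[quarry [lagoon [forest slate]]] smith]]

At the top level: head "smith" (specifically "quarry lagoon forest slate smith"); modifier "bronze".
"quarry lagoon forest slate smith" → head "smith", modifier "quarry lagoon forest slate".
"quarry lagoon forest slate" → head "slate" (specifically "lagoon forest slate"), modifier "quarry".
"lagoon forest slate" → head "slate" (specifically "forest slate"), modifier "lagoon".
"forest slate" → head "slate", modifier "forest".
Putting it together: [bronze [[quarry [lagoon [forest slate]]] smith]].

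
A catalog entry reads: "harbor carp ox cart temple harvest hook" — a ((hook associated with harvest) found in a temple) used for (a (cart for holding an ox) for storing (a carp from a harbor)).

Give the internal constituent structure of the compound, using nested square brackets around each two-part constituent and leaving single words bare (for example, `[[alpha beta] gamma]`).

Overall it is a kind of hook (specifically "temple harvest hook"); the modifier is "harbor carp ox cart".
Inside "harbor carp ox cart": head "cart" (specifically "ox cart"), modifier "harbor carp".
Inside "harbor carp": head "carp", modifier "harbor".
Inside "ox cart": head "cart", modifier "ox".
Inside "temple harvest hook": head "hook" (specifically "harvest hook"), modifier "temple".
Inside "harvest hook": head "hook", modifier "harvest".
Putting it together: [[[harbor carp] [ox cart]] [temple [harvest hook]]].

[[[harbor carp] [ox cart]] [temple [harvest hook]]]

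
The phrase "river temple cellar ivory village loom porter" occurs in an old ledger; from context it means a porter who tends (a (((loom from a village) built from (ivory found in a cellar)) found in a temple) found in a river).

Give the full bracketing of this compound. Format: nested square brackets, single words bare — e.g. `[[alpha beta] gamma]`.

[[river [temple [[cellar ivory] [village loom]]]] porter]

The outermost head in the paraphrase is "porter", modified by "river temple cellar ivory village loom".
Inside "river temple cellar ivory village loom": head "loom" (specifically "temple cellar ivory village loom"), modifier "river".
Inside "temple cellar ivory village loom": head "loom" (specifically "cellar ivory village loom"), modifier "temple".
Inside "cellar ivory village loom": head "loom" (specifically "village loom"), modifier "cellar ivory".
Inside "cellar ivory": head "ivory", modifier "cellar".
Inside "village loom": head "loom", modifier "village".
Putting it together: [[river [temple [[cellar ivory] [village loom]]]] porter].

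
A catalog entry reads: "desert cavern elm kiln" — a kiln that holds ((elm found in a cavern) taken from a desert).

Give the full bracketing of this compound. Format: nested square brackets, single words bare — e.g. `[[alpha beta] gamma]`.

Overall it is a kind of kiln; the modifier is "desert cavern elm".
Within "desert cavern elm", the head is "elm" (specifically "cavern elm") and the modifier is "desert".
Within "cavern elm", the head is "elm" and the modifier is "cavern".
Assembled: [[desert [cavern elm]] kiln].

[[desert [cavern elm]] kiln]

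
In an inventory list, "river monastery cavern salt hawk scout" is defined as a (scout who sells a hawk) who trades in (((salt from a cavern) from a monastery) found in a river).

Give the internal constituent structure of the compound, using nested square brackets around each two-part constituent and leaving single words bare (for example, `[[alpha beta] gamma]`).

Overall it is a kind of scout (specifically "hawk scout"); the modifier is "river monastery cavern salt".
Inside "river monastery cavern salt": head "salt" (specifically "monastery cavern salt"), modifier "river".
Inside "monastery cavern salt": head "salt" (specifically "cavern salt"), modifier "monastery".
Inside "cavern salt": head "salt", modifier "cavern".
Inside "hawk scout": head "scout", modifier "hawk".
Assembled: [[river [monastery [cavern salt]]] [hawk scout]].

[[river [monastery [cavern salt]]] [hawk scout]]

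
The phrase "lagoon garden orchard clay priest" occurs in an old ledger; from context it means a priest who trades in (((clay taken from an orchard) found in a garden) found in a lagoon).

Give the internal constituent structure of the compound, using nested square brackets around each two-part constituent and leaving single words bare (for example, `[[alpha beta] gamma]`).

[[lagoon [garden [orchard clay]]] priest]

Overall it is a kind of priest; the modifier is "lagoon garden orchard clay".
Inside "lagoon garden orchard clay": head "clay" (specifically "garden orchard clay"), modifier "lagoon".
Inside "garden orchard clay": head "clay" (specifically "orchard clay"), modifier "garden".
Inside "orchard clay": head "clay", modifier "orchard".
Putting it together: [[lagoon [garden [orchard clay]]] priest].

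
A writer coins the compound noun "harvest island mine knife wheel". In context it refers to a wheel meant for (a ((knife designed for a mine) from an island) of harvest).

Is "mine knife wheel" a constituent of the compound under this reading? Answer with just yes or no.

The top-level split is [harvest island mine knife] [wheel]; the full structure is [[harvest [island [mine knife]]] wheel].
"mine knife wheel" straddles a constituent boundary, so it is not a single unit.

no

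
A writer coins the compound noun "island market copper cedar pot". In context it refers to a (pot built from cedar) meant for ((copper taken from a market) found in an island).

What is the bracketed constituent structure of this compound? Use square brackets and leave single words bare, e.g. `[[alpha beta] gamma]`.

[[island [market copper]] [cedar pot]]

At the top level: head "pot" (specifically "cedar pot"); modifier "island market copper".
Inside "island market copper": head "copper" (specifically "market copper"), modifier "island".
Inside "market copper": head "copper", modifier "market".
Inside "cedar pot": head "pot", modifier "cedar".
So the structure is [[island [market copper]] [cedar pot]].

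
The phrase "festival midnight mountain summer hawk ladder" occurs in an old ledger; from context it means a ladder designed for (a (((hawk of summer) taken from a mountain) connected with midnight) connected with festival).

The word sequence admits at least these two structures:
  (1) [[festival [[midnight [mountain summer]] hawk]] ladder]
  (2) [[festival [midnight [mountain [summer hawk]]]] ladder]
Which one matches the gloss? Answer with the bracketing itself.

[[festival [midnight [mountain [summer hawk]]]] ladder]

The paraphrase's head is the "ladder" part ("ladder"); its modifier is "festival midnight mountain summer hawk".
That top-level split, carried through the inner groups, gives [[festival [midnight [mountain [summer hawk]]]] ladder].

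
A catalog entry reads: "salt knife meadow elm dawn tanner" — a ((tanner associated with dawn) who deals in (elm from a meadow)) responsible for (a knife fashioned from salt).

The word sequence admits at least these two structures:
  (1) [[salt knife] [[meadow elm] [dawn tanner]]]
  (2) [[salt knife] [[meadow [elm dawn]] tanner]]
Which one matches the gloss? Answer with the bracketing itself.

[[salt knife] [[meadow elm] [dawn tanner]]]

The paraphrase's head is the "tanner" part ("meadow elm dawn tanner"); its modifier is "salt knife".
That top-level split, carried through the inner groups, gives [[salt knife] [[meadow elm] [dawn tanner]]].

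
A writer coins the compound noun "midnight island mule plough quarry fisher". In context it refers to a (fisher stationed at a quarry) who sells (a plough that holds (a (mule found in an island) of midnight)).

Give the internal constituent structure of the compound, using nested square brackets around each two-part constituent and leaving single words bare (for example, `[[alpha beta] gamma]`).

[[[midnight [island mule]] plough] [quarry fisher]]

Overall it is a kind of fisher (specifically "quarry fisher"); the modifier is "midnight island mule plough".
Within "midnight island mule plough", the head is "plough" and the modifier is "midnight island mule".
Within "midnight island mule", the head is "mule" (specifically "island mule") and the modifier is "midnight".
Within "island mule", the head is "mule" and the modifier is "island".
Within "quarry fisher", the head is "fisher" and the modifier is "quarry".
Assembled: [[[midnight [island mule]] plough] [quarry fisher]].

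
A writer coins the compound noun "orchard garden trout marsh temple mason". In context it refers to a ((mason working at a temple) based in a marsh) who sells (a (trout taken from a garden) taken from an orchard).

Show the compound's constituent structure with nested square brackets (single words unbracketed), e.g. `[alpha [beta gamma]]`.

[[orchard [garden trout]] [marsh [temple mason]]]

Overall it is a kind of mason (specifically "marsh temple mason"); the modifier is "orchard garden trout".
"orchard garden trout" → head "trout" (specifically "garden trout"), modifier "orchard".
"garden trout" → head "trout", modifier "garden".
"marsh temple mason" → head "mason" (specifically "temple mason"), modifier "marsh".
"temple mason" → head "mason", modifier "temple".
Putting it together: [[orchard [garden trout]] [marsh [temple mason]]].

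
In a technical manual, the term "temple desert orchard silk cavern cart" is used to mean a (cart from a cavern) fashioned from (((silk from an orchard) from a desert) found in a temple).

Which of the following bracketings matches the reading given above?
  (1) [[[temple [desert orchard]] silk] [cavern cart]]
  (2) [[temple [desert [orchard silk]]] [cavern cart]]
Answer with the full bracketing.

[[temple [desert [orchard silk]]] [cavern cart]]

The paraphrase's head is the "cart" part ("cavern cart"); its modifier is "temple desert orchard silk".
That top-level split, carried through the inner groups, gives [[temple [desert [orchard silk]]] [cavern cart]].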